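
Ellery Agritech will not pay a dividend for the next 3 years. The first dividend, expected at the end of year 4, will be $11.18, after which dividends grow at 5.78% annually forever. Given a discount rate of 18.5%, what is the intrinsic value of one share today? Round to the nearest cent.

$52.82

Deferred-dividend DDM. At t=3 the remaining stream is a growing perpetuity with first payment D_4 = 11.18.
V_3 = D_4/(r−g) = 11.18/(0.185−0.0578) = 87.8931
P₀ = V_3/(1+r)^3 = 87.8931/(1+0.185)^3 = 52.8202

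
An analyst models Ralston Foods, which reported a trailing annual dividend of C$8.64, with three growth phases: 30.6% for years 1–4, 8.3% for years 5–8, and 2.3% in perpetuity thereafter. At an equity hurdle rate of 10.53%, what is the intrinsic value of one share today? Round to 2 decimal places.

C$310.34

Three-stage DDM. Project D₁…D_8; terminal Gordon value at t=8 with g = 0.023; discount at r = 0.1053.
D_1 = 11.2838
D_2 = 14.7367
D_3 = 19.2461
D_4 = 25.1354
D_5 = 27.2217
D_6 = 29.4811
D_7 = 31.9280
D_8 = 34.5780
TV_8 = 35.3733/(0.1053−0.023) = 429.8096
P₀ = Σ Dₜ/(1+r)ᵗ + TV_8/(1+r)^8 = 310.3445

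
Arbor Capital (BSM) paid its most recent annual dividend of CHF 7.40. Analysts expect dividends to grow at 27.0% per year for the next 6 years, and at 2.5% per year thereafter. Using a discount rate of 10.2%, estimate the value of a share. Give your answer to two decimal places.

CHF 305.90

Two-stage DDM. Project D₁…D_6 at 0.27, terminal growth 0.025, discount at r = 0.102.
D_1 = 9.3980
D_2 = 11.9355
D_3 = 15.1580
D_4 = 19.2507
D_5 = 24.4484
D_6 = 31.0495
Terminal value at t=6: TV = D_7/(r−g) = 31.8257/(0.102−0.025) = 413.3207
P₀ = 9.3980/(1+0.102)^1 + 11.9355/(1+0.102)^2 + 15.1580/(1+0.102)^3 + 19.2507/(1+0.102)^4 + 24.4484/(1+0.102)^5 + 31.0495/(1+0.102)^6 + 413.3207/(1+0.102)^6 = 305.8958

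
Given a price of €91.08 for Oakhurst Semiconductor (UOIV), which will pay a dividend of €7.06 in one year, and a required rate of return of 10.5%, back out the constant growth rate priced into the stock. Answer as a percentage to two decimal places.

2.75%

From P₀ = D₁/(r − g), the implied growth is g = r − D₁/P₀.
g = 0.105 − 7.06/91.08 = 0.105 − 0.07751 = 0.02749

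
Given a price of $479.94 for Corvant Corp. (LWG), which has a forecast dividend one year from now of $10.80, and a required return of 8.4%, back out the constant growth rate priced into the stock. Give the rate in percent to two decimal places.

6.15%

From P₀ = D₁/(r − g), the implied growth is g = r − D₁/P₀.
g = 0.084 − 10.80/479.94 = 0.084 − 0.02250 = 0.06150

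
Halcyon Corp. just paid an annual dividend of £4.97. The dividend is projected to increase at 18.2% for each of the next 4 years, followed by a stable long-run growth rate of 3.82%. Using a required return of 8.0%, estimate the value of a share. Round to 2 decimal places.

Two-stage DDM. Project D₁…D_4 at 0.182, terminal growth 0.0382, discount at r = 0.08.
D_1 = 5.8745
D_2 = 6.9437
D_3 = 8.2075
D_4 = 9.7012
Terminal value at t=4: TV = D_5/(r−g) = 10.0718/(0.08−0.0382) = 240.9523
P₀ = 5.8745/(1+0.08)^1 + 6.9437/(1+0.08)^2 + 8.2075/(1+0.08)^3 + 9.7012/(1+0.08)^4 + 240.9523/(1+0.08)^4 = 202.1456

£202.15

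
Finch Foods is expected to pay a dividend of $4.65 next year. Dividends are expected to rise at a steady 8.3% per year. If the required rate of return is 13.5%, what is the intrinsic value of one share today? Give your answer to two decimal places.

$89.42

Gordon growth model: P₀ = D₁/(r − g), with D₁ = 4.65 given directly.
P₀ = 4.6500 / (0.135 − 0.083) = 4.6500 / 0.052 = 89.4231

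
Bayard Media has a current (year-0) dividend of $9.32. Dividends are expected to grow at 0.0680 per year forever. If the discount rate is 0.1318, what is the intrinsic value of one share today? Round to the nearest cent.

Gordon growth model: P₀ = D₁/(r − g). D₁ = 9.32 × (1 + 0.068) = 9.9538.
P₀ = 9.9538 / (0.1318 − 0.068) = 9.9538 / 0.0638 = 156.0150

$156.02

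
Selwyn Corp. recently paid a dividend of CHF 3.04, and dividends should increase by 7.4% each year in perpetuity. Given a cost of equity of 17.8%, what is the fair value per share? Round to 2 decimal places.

CHF 31.39

Gordon growth model: P₀ = D₁/(r − g). D₁ = 3.04 × (1 + 0.074) = 3.2650.
P₀ = 3.2650 / (0.178 − 0.074) = 3.2650 / 0.104 = 31.3938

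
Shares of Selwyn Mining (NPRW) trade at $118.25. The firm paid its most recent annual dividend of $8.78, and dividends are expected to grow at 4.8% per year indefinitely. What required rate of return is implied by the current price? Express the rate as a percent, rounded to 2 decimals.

12.58%

Rearranging the constant-growth DDM: r = D₁/P₀ + g.
D₁ = 8.78 × (1 + 0.048) = 9.2014.
r = 9.2014 / 118.25 + 0.048 = 0.07781 + 0.048 = 0.12581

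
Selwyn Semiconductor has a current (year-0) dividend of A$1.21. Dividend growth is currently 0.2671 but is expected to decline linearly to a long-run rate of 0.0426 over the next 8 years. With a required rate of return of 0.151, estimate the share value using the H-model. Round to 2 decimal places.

H-model: P₀ = D₀[(1+g_L) + H(g_S−g_L)]/(r−g_L), with H = 8/2 = 4.
P₀ = 1.21 × [(1+0.0426) + 4×(0.2671−0.0426)] / (0.151−0.0426)
   = 1.21 × 1.9406 / 0.1084 = 21.6617

A$21.66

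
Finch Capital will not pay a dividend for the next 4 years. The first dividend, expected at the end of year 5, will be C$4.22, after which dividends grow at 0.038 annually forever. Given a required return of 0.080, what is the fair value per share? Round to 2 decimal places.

C$73.85

Deferred-dividend DDM. At t=4 the remaining stream is a growing perpetuity with first payment D_5 = 4.22.
V_4 = D_5/(r−g) = 4.22/(0.08−0.038) = 100.4762
P₀ = V_4/(1+r)^4 = 100.4762/(1+0.08)^4 = 73.8530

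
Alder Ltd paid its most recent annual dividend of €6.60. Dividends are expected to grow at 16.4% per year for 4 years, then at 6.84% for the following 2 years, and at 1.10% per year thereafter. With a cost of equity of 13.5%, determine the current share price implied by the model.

€94.22

Three-stage DDM. Project D₁…D_6; terminal Gordon value at t=6 with g = 0.011; discount at r = 0.135.
D_1 = 7.6824
D_2 = 8.9423
D_3 = 10.4089
D_4 = 12.1159
D_5 = 12.9446
D_6 = 13.8300
TV_6 = 13.9822/(0.135−0.011) = 112.7595
P₀ = Σ Dₜ/(1+r)ᵗ + TV_6/(1+r)^6 = 94.2162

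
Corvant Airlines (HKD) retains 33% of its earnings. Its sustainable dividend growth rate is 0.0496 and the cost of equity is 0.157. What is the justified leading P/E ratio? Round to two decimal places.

Payout ratio b = 1 − 0.33 = 0.67.
Justified leading P/E = b/(r−g) = 0.67/(0.157−0.0496) = 6.2384

6.24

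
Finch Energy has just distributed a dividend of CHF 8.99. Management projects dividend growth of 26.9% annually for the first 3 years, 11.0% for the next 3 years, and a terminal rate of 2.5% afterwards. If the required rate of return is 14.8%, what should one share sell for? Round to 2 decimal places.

Three-stage DDM. Project D₁…D_6; terminal Gordon value at t=6 with g = 0.025; discount at r = 0.148.
D_1 = 11.4083
D_2 = 14.4771
D_3 = 18.3715
D_4 = 20.3924
D_5 = 22.6355
D_6 = 25.1254
TV_6 = 25.7536/(0.148−0.025) = 209.3786
P₀ = Σ Dₜ/(1+r)ᵗ + TV_6/(1+r)^6 = 158.6053

CHF 158.61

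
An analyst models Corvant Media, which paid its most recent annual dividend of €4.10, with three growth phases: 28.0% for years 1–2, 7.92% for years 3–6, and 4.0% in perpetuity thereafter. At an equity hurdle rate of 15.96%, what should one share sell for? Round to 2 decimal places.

€58.86

Three-stage DDM. Project D₁…D_6; terminal Gordon value at t=6 with g = 0.04; discount at r = 0.1596.
D_1 = 5.2480
D_2 = 6.7174
D_3 = 7.2495
D_4 = 7.8236
D_5 = 8.4432
D_6 = 9.1120
TV_6 = 9.4764/(0.1596−0.04) = 79.2344
P₀ = Σ Dₜ/(1+r)ᵗ + TV_6/(1+r)^6 = 58.8605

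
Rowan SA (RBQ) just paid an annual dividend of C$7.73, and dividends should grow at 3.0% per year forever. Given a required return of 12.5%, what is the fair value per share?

C$83.81

Gordon growth model: P₀ = D₁/(r − g). D₁ = 7.73 × (1 + 0.03) = 7.9619.
P₀ = 7.9619 / (0.125 − 0.03) = 7.9619 / 0.095 = 83.8095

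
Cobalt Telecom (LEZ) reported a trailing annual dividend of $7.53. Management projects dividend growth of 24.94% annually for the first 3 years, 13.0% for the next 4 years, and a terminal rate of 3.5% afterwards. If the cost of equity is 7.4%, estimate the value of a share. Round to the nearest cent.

$470.27

Three-stage DDM. Project D₁…D_7; terminal Gordon value at t=7 with g = 0.035; discount at r = 0.074.
D_1 = 9.4080
D_2 = 11.7543
D_3 = 14.6859
D_4 = 16.5950
D_5 = 18.7524
D_6 = 21.1902
D_7 = 23.9449
TV_7 = 24.7830/(0.074−0.035) = 635.4611
P₀ = Σ Dₜ/(1+r)ᵗ + TV_7/(1+r)^7 = 470.2658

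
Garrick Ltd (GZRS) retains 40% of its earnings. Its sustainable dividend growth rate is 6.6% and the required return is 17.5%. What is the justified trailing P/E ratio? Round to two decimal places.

Payout ratio b = 1 − 0.40 = 0.60.
Justified trailing P/E = b(1+g)/(r−g) = 0.60×(1+0.066)/(0.175−0.066) = 5.8679

5.87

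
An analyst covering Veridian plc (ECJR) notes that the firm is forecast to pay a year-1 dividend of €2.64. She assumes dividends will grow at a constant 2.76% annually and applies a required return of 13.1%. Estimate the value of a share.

Gordon growth model: P₀ = D₁/(r − g), with D₁ = 2.64 given directly.
P₀ = 2.6400 / (0.131 − 0.0276) = 2.6400 / 0.1034 = 25.5319

€25.53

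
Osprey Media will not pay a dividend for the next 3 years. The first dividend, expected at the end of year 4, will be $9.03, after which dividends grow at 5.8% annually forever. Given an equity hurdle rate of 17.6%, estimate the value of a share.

Deferred-dividend DDM. At t=3 the remaining stream is a growing perpetuity with first payment D_4 = 9.03.
V_3 = D_4/(r−g) = 9.03/(0.176−0.058) = 76.5254
P₀ = V_3/(1+r)^3 = 76.5254/(1+0.176)^3 = 47.0526

$47.05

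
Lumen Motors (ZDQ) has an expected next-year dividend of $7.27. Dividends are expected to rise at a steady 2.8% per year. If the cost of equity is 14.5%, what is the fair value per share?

$62.14

Gordon growth model: P₀ = D₁/(r − g), with D₁ = 7.27 given directly.
P₀ = 7.2700 / (0.145 − 0.028) = 7.2700 / 0.117 = 62.1368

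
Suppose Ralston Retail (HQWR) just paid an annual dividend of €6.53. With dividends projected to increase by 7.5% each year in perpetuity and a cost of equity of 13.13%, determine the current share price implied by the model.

€124.68

Gordon growth model: P₀ = D₁/(r − g). D₁ = 6.53 × (1 + 0.075) = 7.0198.
P₀ = 7.0198 / (0.1313 − 0.075) = 7.0198 / 0.0563 = 124.6847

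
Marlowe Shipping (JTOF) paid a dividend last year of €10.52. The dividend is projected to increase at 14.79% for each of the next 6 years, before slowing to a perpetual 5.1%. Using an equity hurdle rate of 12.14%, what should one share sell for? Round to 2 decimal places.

€249.23

Two-stage DDM. Project D₁…D_6 at 0.1479, terminal growth 0.051, discount at r = 0.1214.
D_1 = 12.0759
D_2 = 13.8619
D_3 = 15.9121
D_4 = 18.2655
D_5 = 20.9670
D_6 = 24.0680
Terminal value at t=6: TV = D_7/(r−g) = 25.2955/(0.1214−0.051) = 359.3107
P₀ = 12.0759/(1+0.1214)^1 + 13.8619/(1+0.1214)^2 + 15.9121/(1+0.1214)^3 + 18.2655/(1+0.1214)^4 + 20.9670/(1+0.1214)^5 + 24.0680/(1+0.1214)^6 + 359.3107/(1+0.1214)^6 = 249.2298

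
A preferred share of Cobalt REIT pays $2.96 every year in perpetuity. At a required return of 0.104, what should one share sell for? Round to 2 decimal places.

Zero-growth DDM (perpetuity): P₀ = D/r = 2.96 / 0.104 = 28.4615

$28.46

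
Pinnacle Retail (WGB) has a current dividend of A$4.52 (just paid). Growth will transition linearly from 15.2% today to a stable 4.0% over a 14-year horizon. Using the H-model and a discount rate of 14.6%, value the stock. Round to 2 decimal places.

A$77.78

H-model: P₀ = D₀[(1+g_L) + H(g_S−g_L)]/(r−g_L), with H = 14/2 = 7.
P₀ = 4.52 × [(1+0.04) + 7×(0.152−0.04)] / (0.146−0.04)
   = 4.52 × 1.8240 / 0.106 = 77.7781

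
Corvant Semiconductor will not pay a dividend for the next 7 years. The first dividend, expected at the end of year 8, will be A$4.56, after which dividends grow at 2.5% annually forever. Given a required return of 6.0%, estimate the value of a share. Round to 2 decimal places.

Deferred-dividend DDM. At t=7 the remaining stream is a growing perpetuity with first payment D_8 = 4.56.
V_7 = D_8/(r−g) = 4.56/(0.06−0.025) = 130.2857
P₀ = V_7/(1+r)^7 = 130.2857/(1+0.06)^7 = 86.6474

A$86.65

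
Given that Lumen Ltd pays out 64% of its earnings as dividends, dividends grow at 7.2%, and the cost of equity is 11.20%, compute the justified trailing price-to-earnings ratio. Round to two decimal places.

Justified trailing P/E = b(1+g)/(r−g) = 0.64×(1+0.072)/(0.112−0.072) = 17.1520

17.15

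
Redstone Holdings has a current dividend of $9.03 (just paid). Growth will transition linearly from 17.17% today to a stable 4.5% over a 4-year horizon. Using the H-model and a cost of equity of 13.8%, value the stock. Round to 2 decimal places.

$126.07

H-model: P₀ = D₀[(1+g_L) + H(g_S−g_L)]/(r−g_L), with H = 4/2 = 2.
P₀ = 9.03 × [(1+0.045) + 2×(0.1717−0.045)] / (0.138−0.045)
   = 9.03 × 1.2984 / 0.093 = 126.0705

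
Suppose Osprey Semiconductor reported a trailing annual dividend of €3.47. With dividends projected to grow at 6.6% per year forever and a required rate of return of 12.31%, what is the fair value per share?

Gordon growth model: P₀ = D₁/(r − g). D₁ = 3.47 × (1 + 0.066) = 3.6990.
P₀ = 3.6990 / (0.1231 − 0.066) = 3.6990 / 0.0571 = 64.7814

€64.78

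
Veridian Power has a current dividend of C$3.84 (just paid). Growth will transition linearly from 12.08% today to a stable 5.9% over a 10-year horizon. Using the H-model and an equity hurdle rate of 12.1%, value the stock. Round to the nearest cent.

C$84.73

H-model: P₀ = D₀[(1+g_L) + H(g_S−g_L)]/(r−g_L), with H = 10/2 = 5.
P₀ = 3.84 × [(1+0.059) + 5×(0.1208−0.059)] / (0.121−0.059)
   = 3.84 × 1.3680 / 0.062 = 84.7277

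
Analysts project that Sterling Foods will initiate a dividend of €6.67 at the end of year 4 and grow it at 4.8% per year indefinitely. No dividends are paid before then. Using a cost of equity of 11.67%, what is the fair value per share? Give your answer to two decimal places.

Deferred-dividend DDM. At t=3 the remaining stream is a growing perpetuity with first payment D_4 = 6.67.
V_3 = D_4/(r−g) = 6.67/(0.1167−0.048) = 97.0888
P₀ = V_3/(1+r)^3 = 97.0888/(1+0.1167)^3 = 69.7203

€69.72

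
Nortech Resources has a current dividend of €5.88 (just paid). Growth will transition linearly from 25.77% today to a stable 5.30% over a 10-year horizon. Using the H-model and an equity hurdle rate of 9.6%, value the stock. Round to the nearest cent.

H-model: P₀ = D₀[(1+g_L) + H(g_S−g_L)]/(r−g_L), with H = 10/2 = 5.
P₀ = 5.88 × [(1+0.053) + 5×(0.2577−0.053)] / (0.096−0.053)
   = 5.88 × 2.0765 / 0.043 = 283.9493

€283.95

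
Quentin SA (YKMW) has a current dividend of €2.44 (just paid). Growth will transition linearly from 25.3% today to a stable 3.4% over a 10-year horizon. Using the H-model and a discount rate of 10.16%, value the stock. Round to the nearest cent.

H-model: P₀ = D₀[(1+g_L) + H(g_S−g_L)]/(r−g_L), with H = 10/2 = 5.
P₀ = 2.44 × [(1+0.034) + 5×(0.253−0.034)] / (0.1016−0.034)
   = 2.44 × 2.1290 / 0.0676 = 76.8456

€76.85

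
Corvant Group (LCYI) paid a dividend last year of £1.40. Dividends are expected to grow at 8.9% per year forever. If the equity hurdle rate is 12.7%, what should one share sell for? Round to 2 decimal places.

£40.12

Gordon growth model: P₀ = D₁/(r − g). D₁ = 1.40 × (1 + 0.089) = 1.5246.
P₀ = 1.5246 / (0.127 − 0.089) = 1.5246 / 0.038 = 40.1211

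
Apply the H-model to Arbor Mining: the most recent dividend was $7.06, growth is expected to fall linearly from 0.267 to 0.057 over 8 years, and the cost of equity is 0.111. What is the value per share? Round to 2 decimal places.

H-model: P₀ = D₀[(1+g_L) + H(g_S−g_L)]/(r−g_L), with H = 8/2 = 4.
P₀ = 7.06 × [(1+0.057) + 4×(0.267−0.057)] / (0.111−0.057)
   = 7.06 × 1.8970 / 0.054 = 248.0152

$248.02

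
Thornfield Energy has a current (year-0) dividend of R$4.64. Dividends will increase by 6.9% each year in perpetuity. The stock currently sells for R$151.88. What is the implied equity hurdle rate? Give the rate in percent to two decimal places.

10.17%

Rearranging the constant-growth DDM: r = D₁/P₀ + g.
D₁ = 4.64 × (1 + 0.069) = 4.9602.
r = 4.9602 / 151.88 + 0.069 = 0.03266 + 0.069 = 0.10166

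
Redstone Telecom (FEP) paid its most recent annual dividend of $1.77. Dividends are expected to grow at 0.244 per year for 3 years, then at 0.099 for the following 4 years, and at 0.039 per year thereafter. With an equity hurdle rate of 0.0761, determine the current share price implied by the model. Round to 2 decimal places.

$101.99

Three-stage DDM. Project D₁…D_7; terminal Gordon value at t=7 with g = 0.039; discount at r = 0.0761.
D_1 = 2.2019
D_2 = 2.7391
D_3 = 3.4075
D_4 = 3.7448
D_5 = 4.1156
D_6 = 4.5230
D_7 = 4.9708
TV_7 = 5.1646/(0.0761−0.039) = 139.2088
P₀ = Σ Dₜ/(1+r)ᵗ + TV_7/(1+r)^7 = 101.9887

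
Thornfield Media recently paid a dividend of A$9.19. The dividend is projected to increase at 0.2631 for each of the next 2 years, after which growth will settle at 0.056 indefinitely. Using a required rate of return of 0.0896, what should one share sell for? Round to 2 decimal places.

A$411.14

Two-stage DDM. Project D₁…D_2 at 0.2631, terminal growth 0.056, discount at r = 0.0896.
D_1 = 11.6079
D_2 = 14.6619
Terminal value at t=2: TV = D_3/(r−g) = 15.4830/(0.0896−0.056) = 460.8033
P₀ = 11.6079/(1+0.0896)^1 + 14.6619/(1+0.0896)^2 + 460.8033/(1+0.0896)^2 = 411.1368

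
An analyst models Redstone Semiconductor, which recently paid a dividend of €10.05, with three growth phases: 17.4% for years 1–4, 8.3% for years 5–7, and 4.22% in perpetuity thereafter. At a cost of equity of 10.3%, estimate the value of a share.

€293.70

Three-stage DDM. Project D₁…D_7; terminal Gordon value at t=7 with g = 0.0422; discount at r = 0.103.
D_1 = 11.7987
D_2 = 13.8517
D_3 = 16.2619
D_4 = 19.0914
D_5 = 20.6760
D_6 = 22.3921
D_7 = 24.2507
TV_7 = 25.2741/(0.103−0.0422) = 415.6917
P₀ = Σ Dₜ/(1+r)ᵗ + TV_7/(1+r)^7 = 293.6953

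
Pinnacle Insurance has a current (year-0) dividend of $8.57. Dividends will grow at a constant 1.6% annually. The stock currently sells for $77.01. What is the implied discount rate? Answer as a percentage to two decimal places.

12.91%

Rearranging the constant-growth DDM: r = D₁/P₀ + g.
D₁ = 8.57 × (1 + 0.016) = 8.7071.
r = 8.7071 / 77.01 + 0.016 = 0.11306 + 0.016 = 0.12906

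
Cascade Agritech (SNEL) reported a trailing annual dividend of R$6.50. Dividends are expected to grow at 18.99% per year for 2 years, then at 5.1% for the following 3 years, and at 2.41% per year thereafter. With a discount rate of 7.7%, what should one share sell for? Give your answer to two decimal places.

R$180.53

Three-stage DDM. Project D₁…D_5; terminal Gordon value at t=5 with g = 0.0241; discount at r = 0.077.
D_1 = 7.7344
D_2 = 9.2031
D_3 = 9.6725
D_4 = 10.1658
D_5 = 10.6842
TV_5 = 10.9417/(0.077−0.0241) = 206.8374
P₀ = Σ Dₜ/(1+r)ᵗ + TV_5/(1+r)^5 = 180.5289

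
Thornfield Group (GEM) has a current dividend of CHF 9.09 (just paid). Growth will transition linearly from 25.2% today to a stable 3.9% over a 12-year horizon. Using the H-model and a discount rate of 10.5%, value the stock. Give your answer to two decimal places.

H-model: P₀ = D₀[(1+g_L) + H(g_S−g_L)]/(r−g_L), with H = 12/2 = 6.
P₀ = 9.09 × [(1+0.039) + 6×(0.252−0.039)] / (0.105−0.039)
   = 9.09 × 2.3170 / 0.066 = 319.1141

CHF 319.11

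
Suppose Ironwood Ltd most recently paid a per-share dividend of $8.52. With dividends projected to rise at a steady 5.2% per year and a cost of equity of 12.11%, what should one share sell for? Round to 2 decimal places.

$129.71

Gordon growth model: P₀ = D₁/(r − g). D₁ = 8.52 × (1 + 0.052) = 8.9630.
P₀ = 8.9630 / (0.1211 − 0.052) = 8.9630 / 0.0691 = 129.7111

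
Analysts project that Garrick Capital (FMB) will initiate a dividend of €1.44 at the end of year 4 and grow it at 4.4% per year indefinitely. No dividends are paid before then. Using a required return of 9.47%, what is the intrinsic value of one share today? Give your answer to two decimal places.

Deferred-dividend DDM. At t=3 the remaining stream is a growing perpetuity with first payment D_4 = 1.44.
V_3 = D_4/(r−g) = 1.44/(0.0947−0.044) = 28.4024
P₀ = V_3/(1+r)^3 = 28.4024/(1+0.0947)^3 = 21.6506

€21.65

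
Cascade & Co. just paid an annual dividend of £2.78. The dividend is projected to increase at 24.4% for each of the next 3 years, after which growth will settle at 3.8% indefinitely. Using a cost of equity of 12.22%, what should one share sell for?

Two-stage DDM. Project D₁…D_3 at 0.244, terminal growth 0.038, discount at r = 0.1222.
D_1 = 3.4583
D_2 = 4.3022
D_3 = 5.3519
Terminal value at t=3: TV = D_4/(r−g) = 5.5552/(0.1222−0.038) = 65.9768
P₀ = 3.4583/(1+0.1222)^1 + 4.3022/(1+0.1222)^2 + 5.3519/(1+0.1222)^3 + 65.9768/(1+0.1222)^3 = 56.9703

£56.97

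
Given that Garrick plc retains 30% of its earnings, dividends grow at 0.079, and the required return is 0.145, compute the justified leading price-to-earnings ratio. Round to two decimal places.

Payout ratio b = 1 − 0.30 = 0.70.
Justified leading P/E = b/(r−g) = 0.70/(0.145−0.079) = 10.6061

10.61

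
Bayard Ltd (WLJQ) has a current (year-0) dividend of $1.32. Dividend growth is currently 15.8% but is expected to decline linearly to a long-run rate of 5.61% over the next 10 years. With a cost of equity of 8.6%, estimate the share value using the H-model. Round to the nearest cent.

H-model: P₀ = D₀[(1+g_L) + H(g_S−g_L)]/(r−g_L), with H = 10/2 = 5.
P₀ = 1.32 × [(1+0.0561) + 5×(0.158−0.0561)] / (0.086−0.0561)
   = 1.32 × 1.5656 / 0.0299 = 69.1168

$69.12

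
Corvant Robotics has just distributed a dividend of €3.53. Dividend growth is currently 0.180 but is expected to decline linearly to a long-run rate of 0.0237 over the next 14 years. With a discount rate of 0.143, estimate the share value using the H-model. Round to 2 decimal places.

€62.66

H-model: P₀ = D₀[(1+g_L) + H(g_S−g_L)]/(r−g_L), with H = 14/2 = 7.
P₀ = 3.53 × [(1+0.0237) + 7×(0.18−0.0237)] / (0.143−0.0237)
   = 3.53 × 2.1178 / 0.1193 = 62.6642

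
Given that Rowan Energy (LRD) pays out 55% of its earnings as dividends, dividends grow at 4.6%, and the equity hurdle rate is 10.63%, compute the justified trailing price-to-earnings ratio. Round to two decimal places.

Justified trailing P/E = b(1+g)/(r−g) = 0.55×(1+0.046)/(0.1063−0.046) = 9.5406

9.54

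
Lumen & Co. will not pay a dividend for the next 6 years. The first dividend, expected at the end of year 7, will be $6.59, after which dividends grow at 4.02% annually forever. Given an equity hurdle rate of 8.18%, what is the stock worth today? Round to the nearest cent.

$98.83

Deferred-dividend DDM. At t=6 the remaining stream is a growing perpetuity with first payment D_7 = 6.59.
V_6 = D_7/(r−g) = 6.59/(0.0818−0.0402) = 158.4135
P₀ = V_6/(1+r)^6 = 158.4135/(1+0.0818)^6 = 98.8349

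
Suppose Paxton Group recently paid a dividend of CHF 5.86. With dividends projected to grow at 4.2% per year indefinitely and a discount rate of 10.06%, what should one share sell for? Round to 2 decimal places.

CHF 104.20

Gordon growth model: P₀ = D₁/(r − g). D₁ = 5.86 × (1 + 0.042) = 6.1061.
P₀ = 6.1061 / (0.1006 − 0.042) = 6.1061 / 0.0586 = 104.2000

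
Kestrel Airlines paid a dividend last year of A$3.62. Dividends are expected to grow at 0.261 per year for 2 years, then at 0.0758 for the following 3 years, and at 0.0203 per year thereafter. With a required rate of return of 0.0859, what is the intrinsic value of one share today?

Three-stage DDM. Project D₁…D_5; terminal Gordon value at t=5 with g = 0.0203; discount at r = 0.0859.
D_1 = 4.5648
D_2 = 5.7562
D_3 = 6.1926
D_4 = 6.6620
D_5 = 7.1669
TV_5 = 7.3124/(0.0859−0.0203) = 111.4698
P₀ = Σ Dₜ/(1+r)ᵗ + TV_5/(1+r)^5 = 97.2851

A$97.29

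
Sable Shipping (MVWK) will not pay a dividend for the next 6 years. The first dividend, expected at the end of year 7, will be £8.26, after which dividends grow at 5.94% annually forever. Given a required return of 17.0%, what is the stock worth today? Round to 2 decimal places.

£29.11

Deferred-dividend DDM. At t=6 the remaining stream is a growing perpetuity with first payment D_7 = 8.26.
V_6 = D_7/(r−g) = 8.26/(0.17−0.0594) = 74.6835
P₀ = V_6/(1+r)^6 = 74.6835/(1+0.17)^6 = 29.1145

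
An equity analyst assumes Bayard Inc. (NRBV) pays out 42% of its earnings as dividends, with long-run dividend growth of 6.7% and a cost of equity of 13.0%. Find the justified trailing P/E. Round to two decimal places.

7.11

Justified trailing P/E = b(1+g)/(r−g) = 0.42×(1+0.067)/(0.13−0.067) = 7.1133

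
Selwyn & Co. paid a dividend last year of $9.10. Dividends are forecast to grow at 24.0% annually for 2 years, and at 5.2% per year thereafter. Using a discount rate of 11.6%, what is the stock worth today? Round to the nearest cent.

Two-stage DDM. Project D₁…D_2 at 0.24, terminal growth 0.052, discount at r = 0.116.
D_1 = 11.2840
D_2 = 13.9922
Terminal value at t=2: TV = D_3/(r−g) = 14.7198/(0.116−0.052) = 229.9961
P₀ = 11.2840/(1+0.116)^1 + 13.9922/(1+0.116)^2 + 229.9961/(1+0.116)^2 = 206.0139

$206.01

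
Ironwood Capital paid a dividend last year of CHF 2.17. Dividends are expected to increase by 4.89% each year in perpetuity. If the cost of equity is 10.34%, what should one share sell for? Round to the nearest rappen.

CHF 41.76

Gordon growth model: P₀ = D₁/(r − g). D₁ = 2.17 × (1 + 0.0489) = 2.2761.
P₀ = 2.2761 / (0.1034 − 0.0489) = 2.2761 / 0.0545 = 41.7635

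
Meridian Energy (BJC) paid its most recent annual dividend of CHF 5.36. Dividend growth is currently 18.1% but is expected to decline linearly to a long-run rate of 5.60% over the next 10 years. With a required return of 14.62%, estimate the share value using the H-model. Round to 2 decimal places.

CHF 99.89

H-model: P₀ = D₀[(1+g_L) + H(g_S−g_L)]/(r−g_L), with H = 10/2 = 5.
P₀ = 5.36 × [(1+0.056) + 5×(0.181−0.056)] / (0.1462−0.056)
   = 5.36 × 1.6810 / 0.0902 = 99.8909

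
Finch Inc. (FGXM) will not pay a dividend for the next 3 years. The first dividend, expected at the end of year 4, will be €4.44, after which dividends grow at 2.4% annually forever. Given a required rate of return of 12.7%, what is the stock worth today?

Deferred-dividend DDM. At t=3 the remaining stream is a growing perpetuity with first payment D_4 = 4.44.
V_3 = D_4/(r−g) = 4.44/(0.127−0.024) = 43.1068
P₀ = V_3/(1+r)^3 = 43.1068/(1+0.127)^3 = 30.1144

€30.11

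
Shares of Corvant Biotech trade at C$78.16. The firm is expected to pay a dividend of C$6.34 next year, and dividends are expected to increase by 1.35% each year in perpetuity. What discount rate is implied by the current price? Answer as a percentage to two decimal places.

9.46%

Rearranging the constant-growth DDM: r = D₁/P₀ + g.
r = 6.3400 / 78.16 + 0.0135 = 0.08112 + 0.0135 = 0.09462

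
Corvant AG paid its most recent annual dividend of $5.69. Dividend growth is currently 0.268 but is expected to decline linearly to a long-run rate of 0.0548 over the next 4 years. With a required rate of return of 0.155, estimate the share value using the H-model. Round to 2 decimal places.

$84.11

H-model: P₀ = D₀[(1+g_L) + H(g_S−g_L)]/(r−g_L), with H = 4/2 = 2.
P₀ = 5.69 × [(1+0.0548) + 2×(0.268−0.0548)] / (0.155−0.0548)
   = 5.69 × 1.4812 / 0.1002 = 84.1121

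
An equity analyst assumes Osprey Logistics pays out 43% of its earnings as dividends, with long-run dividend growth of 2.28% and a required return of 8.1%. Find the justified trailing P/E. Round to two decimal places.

7.56

Justified trailing P/E = b(1+g)/(r−g) = 0.43×(1+0.0228)/(0.081−0.0228) = 7.5568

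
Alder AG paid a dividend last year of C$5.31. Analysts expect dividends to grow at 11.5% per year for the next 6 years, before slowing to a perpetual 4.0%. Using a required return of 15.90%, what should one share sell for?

Two-stage DDM. Project D₁…D_6 at 0.115, terminal growth 0.04, discount at r = 0.159.
D_1 = 5.9206
D_2 = 6.6015
D_3 = 7.3607
D_4 = 8.2072
D_5 = 9.1510
D_6 = 10.2034
Terminal value at t=6: TV = D_7/(r−g) = 10.6115/(0.159−0.04) = 89.1723
P₀ = 5.9206/(1+0.159)^1 + 6.6015/(1+0.159)^2 + 7.3607/(1+0.159)^3 + 8.2072/(1+0.159)^4 + 9.1510/(1+0.159)^5 + 10.2034/(1+0.159)^6 + 89.1723/(1+0.159)^6 = 64.6746

C$64.67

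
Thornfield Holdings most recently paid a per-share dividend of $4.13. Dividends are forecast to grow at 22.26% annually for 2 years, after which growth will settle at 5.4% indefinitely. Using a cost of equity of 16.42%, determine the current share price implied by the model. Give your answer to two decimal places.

$52.46

Two-stage DDM. Project D₁…D_2 at 0.2226, terminal growth 0.054, discount at r = 0.1642.
D_1 = 5.0493
D_2 = 6.1733
Terminal value at t=2: TV = D_3/(r−g) = 6.5067/(0.1642−0.054) = 59.0443
P₀ = 5.0493/(1+0.1642)^1 + 6.1733/(1+0.1642)^2 + 59.0443/(1+0.1642)^2 = 52.4554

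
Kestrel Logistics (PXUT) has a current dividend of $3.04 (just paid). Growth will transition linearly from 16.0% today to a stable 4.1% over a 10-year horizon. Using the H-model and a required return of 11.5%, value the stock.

H-model: P₀ = D₀[(1+g_L) + H(g_S−g_L)]/(r−g_L), with H = 10/2 = 5.
P₀ = 3.04 × [(1+0.041) + 5×(0.16−0.041)] / (0.115−0.041)
   = 3.04 × 1.6360 / 0.074 = 67.2086

$67.21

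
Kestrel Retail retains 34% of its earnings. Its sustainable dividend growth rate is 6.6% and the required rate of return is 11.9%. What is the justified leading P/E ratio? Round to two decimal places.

Payout ratio b = 1 − 0.34 = 0.66.
Justified leading P/E = b/(r−g) = 0.66/(0.119−0.066) = 12.4528

12.45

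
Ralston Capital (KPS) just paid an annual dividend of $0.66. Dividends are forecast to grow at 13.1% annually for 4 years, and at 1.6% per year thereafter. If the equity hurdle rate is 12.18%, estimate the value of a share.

Two-stage DDM. Project D₁…D_4 at 0.131, terminal growth 0.016, discount at r = 0.1218.
D_1 = 0.7465
D_2 = 0.8442
D_3 = 0.9548
D_4 = 1.0799
Terminal value at t=4: TV = D_5/(r−g) = 1.0972/(0.1218−0.016) = 10.3706
P₀ = 0.7465/(1+0.1218)^1 + 0.8442/(1+0.1218)^2 + 0.9548/(1+0.1218)^3 + 1.0799/(1+0.1218)^4 + 10.3706/(1+0.1218)^4 = 9.2431

$9.24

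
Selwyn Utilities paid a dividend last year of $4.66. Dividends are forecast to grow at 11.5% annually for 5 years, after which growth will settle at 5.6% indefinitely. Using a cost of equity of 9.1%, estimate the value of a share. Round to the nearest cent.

Two-stage DDM. Project D₁…D_5 at 0.115, terminal growth 0.056, discount at r = 0.091.
D_1 = 5.1959
D_2 = 5.7934
D_3 = 6.4597
D_4 = 7.2025
D_5 = 8.0308
Terminal value at t=5: TV = D_6/(r−g) = 8.4806/(0.091−0.056) = 242.3015
P₀ = 5.1959/(1+0.091)^1 + 5.7934/(1+0.091)^2 + 6.4597/(1+0.091)^3 + 7.2025/(1+0.091)^4 + 8.0308/(1+0.091)^5 + 242.3015/(1+0.091)^5 = 181.6425

$181.64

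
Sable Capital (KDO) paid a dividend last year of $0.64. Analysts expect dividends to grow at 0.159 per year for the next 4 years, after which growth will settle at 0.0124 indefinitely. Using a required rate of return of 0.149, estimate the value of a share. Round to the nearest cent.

$7.53

Two-stage DDM. Project D₁…D_4 at 0.159, terminal growth 0.0124, discount at r = 0.149.
D_1 = 0.7418
D_2 = 0.8597
D_3 = 0.9964
D_4 = 1.1548
Terminal value at t=4: TV = D_5/(r−g) = 1.1691/(0.149−0.0124) = 8.5588
P₀ = 0.7418/(1+0.149)^1 + 0.8597/(1+0.149)^2 + 0.9964/(1+0.149)^3 + 1.1548/(1+0.149)^4 + 8.5588/(1+0.149)^4 = 7.5268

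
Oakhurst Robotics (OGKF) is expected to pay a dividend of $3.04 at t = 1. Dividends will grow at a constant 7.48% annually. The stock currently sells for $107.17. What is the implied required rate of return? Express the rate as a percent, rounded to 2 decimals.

10.32%

Rearranging the constant-growth DDM: r = D₁/P₀ + g.
r = 3.0400 / 107.17 + 0.0748 = 0.02837 + 0.0748 = 0.10317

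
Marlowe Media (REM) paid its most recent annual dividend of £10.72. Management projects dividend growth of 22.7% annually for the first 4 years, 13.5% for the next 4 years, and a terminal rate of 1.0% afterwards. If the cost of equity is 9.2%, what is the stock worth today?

£378.86

Three-stage DDM. Project D₁…D_8; terminal Gordon value at t=8 with g = 0.01; discount at r = 0.092.
D_1 = 13.1534
D_2 = 16.1393
D_3 = 19.8029
D_4 = 24.2981
D_5 = 27.5784
D_6 = 31.3015
D_7 = 35.5272
D_8 = 40.3233
TV_8 = 40.7266/(0.092−0.01) = 496.6655
P₀ = Σ Dₜ/(1+r)ᵗ + TV_8/(1+r)^8 = 378.8552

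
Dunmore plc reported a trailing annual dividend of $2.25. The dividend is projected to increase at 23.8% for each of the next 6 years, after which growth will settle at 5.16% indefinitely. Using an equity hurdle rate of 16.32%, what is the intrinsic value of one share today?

Two-stage DDM. Project D₁…D_6 at 0.238, terminal growth 0.0516, discount at r = 0.1632.
D_1 = 2.7855
D_2 = 3.4484
D_3 = 4.2692
D_4 = 5.2852
D_5 = 6.5431
D_6 = 8.1004
Terminal value at t=6: TV = D_7/(r−g) = 8.5184/(0.1632−0.0516) = 76.3296
P₀ = 2.7855/(1+0.1632)^1 + 3.4484/(1+0.1632)^2 + 4.2692/(1+0.1632)^3 + 5.2852/(1+0.1632)^4 + 6.5431/(1+0.1632)^5 + 8.1004/(1+0.1632)^6 + 76.3296/(1+0.1632)^6 = 47.7011

$47.70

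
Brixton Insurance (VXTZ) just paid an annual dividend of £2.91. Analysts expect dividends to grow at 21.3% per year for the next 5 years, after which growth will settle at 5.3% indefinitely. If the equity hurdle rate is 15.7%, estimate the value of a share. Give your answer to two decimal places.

Two-stage DDM. Project D₁…D_5 at 0.213, terminal growth 0.053, discount at r = 0.157.
D_1 = 3.5298
D_2 = 4.2817
D_3 = 5.1937
D_4 = 6.2999
D_5 = 7.6418
Terminal value at t=5: TV = D_6/(r−g) = 8.0468/(0.157−0.053) = 77.3735
P₀ = 3.5298/(1+0.157)^1 + 4.2817/(1+0.157)^2 + 5.1937/(1+0.157)^3 + 6.2999/(1+0.157)^4 + 7.6418/(1+0.157)^5 + 77.3735/(1+0.157)^5 = 54.1227

£54.12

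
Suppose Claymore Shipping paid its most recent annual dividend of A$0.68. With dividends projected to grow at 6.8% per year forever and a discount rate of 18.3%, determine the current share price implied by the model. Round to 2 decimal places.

A$6.32

Gordon growth model: P₀ = D₁/(r − g). D₁ = 0.68 × (1 + 0.068) = 0.7262.
P₀ = 0.7262 / (0.183 − 0.068) = 0.7262 / 0.115 = 6.3151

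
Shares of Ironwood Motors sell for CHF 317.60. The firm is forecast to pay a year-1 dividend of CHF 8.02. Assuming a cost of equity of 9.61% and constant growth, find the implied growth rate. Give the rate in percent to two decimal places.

From P₀ = D₁/(r − g), the implied growth is g = r − D₁/P₀.
g = 0.0961 − 8.02/317.60 = 0.0961 − 0.02525 = 0.07085

7.08%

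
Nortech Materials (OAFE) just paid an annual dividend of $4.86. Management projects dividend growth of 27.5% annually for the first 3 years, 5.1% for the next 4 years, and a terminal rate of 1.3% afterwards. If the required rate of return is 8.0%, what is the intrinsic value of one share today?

$158.83

Three-stage DDM. Project D₁…D_7; terminal Gordon value at t=7 with g = 0.013; discount at r = 0.08.
D_1 = 6.1965
D_2 = 7.9005
D_3 = 10.0732
D_4 = 10.5869
D_5 = 11.1269
D_6 = 11.6943
D_7 = 12.2907
TV_7 = 12.4505/(0.08−0.013) = 185.8285
P₀ = Σ Dₜ/(1+r)ᵗ + TV_7/(1+r)^7 = 158.8319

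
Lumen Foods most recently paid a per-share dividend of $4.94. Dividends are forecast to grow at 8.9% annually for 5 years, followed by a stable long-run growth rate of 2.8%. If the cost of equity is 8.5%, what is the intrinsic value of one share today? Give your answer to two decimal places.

Two-stage DDM. Project D₁…D_5 at 0.089, terminal growth 0.028, discount at r = 0.085.
D_1 = 5.3797
D_2 = 5.8584
D_3 = 6.3799
D_4 = 6.9477
D_5 = 7.5660
Terminal value at t=5: TV = D_6/(r−g) = 7.7778/(0.085−0.028) = 136.4535
P₀ = 5.3797/(1+0.085)^1 + 5.8584/(1+0.085)^2 + 6.3799/(1+0.085)^3 + 6.9477/(1+0.085)^4 + 7.5660/(1+0.085)^5 + 136.4535/(1+0.085)^5 = 115.7223

$115.72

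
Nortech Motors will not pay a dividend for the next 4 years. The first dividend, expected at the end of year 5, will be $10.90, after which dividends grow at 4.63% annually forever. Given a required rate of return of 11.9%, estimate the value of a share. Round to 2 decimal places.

$95.63

Deferred-dividend DDM. At t=4 the remaining stream is a growing perpetuity with first payment D_5 = 10.90.
V_4 = D_5/(r−g) = 10.90/(0.119−0.0463) = 149.9312
P₀ = V_4/(1+r)^4 = 149.9312/(1+0.119)^4 = 95.6251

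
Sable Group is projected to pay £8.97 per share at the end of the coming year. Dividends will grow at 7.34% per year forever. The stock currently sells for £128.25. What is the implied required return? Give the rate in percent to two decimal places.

14.33%

Rearranging the constant-growth DDM: r = D₁/P₀ + g.
r = 8.9700 / 128.25 + 0.0734 = 0.06994 + 0.0734 = 0.14334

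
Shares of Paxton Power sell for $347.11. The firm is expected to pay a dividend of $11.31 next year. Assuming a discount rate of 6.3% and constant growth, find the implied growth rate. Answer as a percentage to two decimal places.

From P₀ = D₁/(r − g), the implied growth is g = r − D₁/P₀.
g = 0.063 − 11.31/347.11 = 0.063 − 0.03258 = 0.03042

3.04%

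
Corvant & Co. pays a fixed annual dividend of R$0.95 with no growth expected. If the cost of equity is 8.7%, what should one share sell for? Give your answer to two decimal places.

Zero-growth DDM (perpetuity): P₀ = D/r = 0.95 / 0.087 = 10.9195

R$10.92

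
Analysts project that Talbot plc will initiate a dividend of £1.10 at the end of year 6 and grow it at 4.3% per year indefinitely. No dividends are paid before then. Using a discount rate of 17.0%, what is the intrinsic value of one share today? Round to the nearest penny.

£3.95

Deferred-dividend DDM. At t=5 the remaining stream is a growing perpetuity with first payment D_6 = 1.10.
V_5 = D_6/(r−g) = 1.10/(0.17−0.043) = 8.6614
P₀ = V_5/(1+r)^5 = 8.6614/(1+0.17)^5 = 3.9506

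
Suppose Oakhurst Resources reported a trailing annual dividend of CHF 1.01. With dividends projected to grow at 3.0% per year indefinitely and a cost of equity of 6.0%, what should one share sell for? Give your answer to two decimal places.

CHF 34.68

Gordon growth model: P₀ = D₁/(r − g). D₁ = 1.01 × (1 + 0.03) = 1.0403.
P₀ = 1.0403 / (0.06 − 0.03) = 1.0403 / 0.03 = 34.6767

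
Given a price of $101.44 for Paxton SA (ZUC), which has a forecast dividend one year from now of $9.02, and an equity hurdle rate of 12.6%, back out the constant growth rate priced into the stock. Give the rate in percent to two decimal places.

From P₀ = D₁/(r − g), the implied growth is g = r − D₁/P₀.
g = 0.126 − 9.02/101.44 = 0.126 − 0.08892 = 0.03708

3.71%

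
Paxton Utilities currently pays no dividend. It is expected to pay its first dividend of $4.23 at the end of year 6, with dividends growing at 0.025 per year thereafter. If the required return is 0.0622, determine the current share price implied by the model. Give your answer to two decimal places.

$84.09

Deferred-dividend DDM. At t=5 the remaining stream is a growing perpetuity with first payment D_6 = 4.23.
V_5 = D_6/(r−g) = 4.23/(0.0622−0.025) = 113.7097
P₀ = V_5/(1+r)^5 = 113.7097/(1+0.0622)^5 = 84.0942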